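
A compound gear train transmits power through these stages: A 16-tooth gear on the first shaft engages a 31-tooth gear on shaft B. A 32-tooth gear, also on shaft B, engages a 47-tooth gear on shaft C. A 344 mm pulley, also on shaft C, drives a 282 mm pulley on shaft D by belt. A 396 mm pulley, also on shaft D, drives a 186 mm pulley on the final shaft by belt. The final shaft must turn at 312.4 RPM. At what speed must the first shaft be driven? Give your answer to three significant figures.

342 RPM

Overall ratio R = 1.9375 × 1.4688 × 0.81977 × 0.4697 = 1.0957.
Required input speed = output speed × R = 312.4 × 1.0957 = 342.3 RPM.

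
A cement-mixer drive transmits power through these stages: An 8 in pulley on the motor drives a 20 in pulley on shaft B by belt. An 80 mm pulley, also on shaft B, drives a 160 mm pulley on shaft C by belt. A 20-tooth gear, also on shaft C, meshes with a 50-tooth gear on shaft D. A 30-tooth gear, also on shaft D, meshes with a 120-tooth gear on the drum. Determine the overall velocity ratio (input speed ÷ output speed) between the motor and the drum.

50

Each stage contributes driven/driver: belt 20/8 = 2.5, belt 160/80 = 2, gear mesh 50/20 = 2.5, gear mesh 120/30 = 4.
Overall: 2.5 × 2 × 2.5 × 4 = 50.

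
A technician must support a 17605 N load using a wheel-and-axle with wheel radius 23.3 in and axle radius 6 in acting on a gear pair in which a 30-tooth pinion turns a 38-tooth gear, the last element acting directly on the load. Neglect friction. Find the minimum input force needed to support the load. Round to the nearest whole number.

Wheel-and-axle MA = R/r = 23.3/6 = 3.8833.
Gear pair MA = 38/30 = 1.2667.
Combined ideal MA = 3.8833 × 1.2667 = 4.9189.
Effort = load / MA = 17605 / 4.9189 = 3579.1 N.

3579 N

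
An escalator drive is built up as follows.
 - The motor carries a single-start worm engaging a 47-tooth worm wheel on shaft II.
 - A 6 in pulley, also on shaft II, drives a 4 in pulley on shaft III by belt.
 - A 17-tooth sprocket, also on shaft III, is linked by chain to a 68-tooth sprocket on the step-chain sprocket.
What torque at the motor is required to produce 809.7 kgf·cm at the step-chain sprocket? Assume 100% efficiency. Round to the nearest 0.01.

Overall ratio R = 47 × 0.66667 × 4 = 125.33.
Input torque = output torque / R = 809.7 / 125.33 = 6.4604 kgf·cm.

6.46 kgf·cm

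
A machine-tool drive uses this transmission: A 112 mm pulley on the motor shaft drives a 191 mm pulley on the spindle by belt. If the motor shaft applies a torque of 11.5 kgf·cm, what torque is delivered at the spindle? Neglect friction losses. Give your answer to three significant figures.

Belt: ratio = 191/112 = 1.7054; torque at the spindle = 11.5 × 1.7054 = 19.612 kgf·cm.

19.6 kgf·cm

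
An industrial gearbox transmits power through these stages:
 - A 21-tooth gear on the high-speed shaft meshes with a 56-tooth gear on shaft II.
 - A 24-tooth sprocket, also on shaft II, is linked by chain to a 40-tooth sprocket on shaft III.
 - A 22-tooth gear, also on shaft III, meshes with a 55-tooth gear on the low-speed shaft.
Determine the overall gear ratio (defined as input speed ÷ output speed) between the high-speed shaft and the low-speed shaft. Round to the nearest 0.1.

11.1

Each stage contributes driven/driver: gear mesh 56/21 = 2.6667, chain 40/24 = 1.6667, gear mesh 55/22 = 2.5.
Overall: 2.6667 × 1.6667 × 2.5 = 11.111.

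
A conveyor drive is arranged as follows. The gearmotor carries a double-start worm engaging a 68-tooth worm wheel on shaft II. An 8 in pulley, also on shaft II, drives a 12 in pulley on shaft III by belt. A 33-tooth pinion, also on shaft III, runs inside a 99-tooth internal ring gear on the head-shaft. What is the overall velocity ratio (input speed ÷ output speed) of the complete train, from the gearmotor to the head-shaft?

153

Each stage contributes driven/driver: worm 68/2 = 34, belt 12/8 = 1.5, internal gear 99/33 = 3.
Overall: 34 × 1.5 × 3 = 153.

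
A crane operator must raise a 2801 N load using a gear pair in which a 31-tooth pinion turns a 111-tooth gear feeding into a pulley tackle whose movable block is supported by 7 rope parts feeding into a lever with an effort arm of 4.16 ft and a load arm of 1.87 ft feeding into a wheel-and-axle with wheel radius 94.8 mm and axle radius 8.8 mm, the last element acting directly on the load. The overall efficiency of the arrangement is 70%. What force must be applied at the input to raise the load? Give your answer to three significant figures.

Gear pair MA = 111/31 = 3.5806.
Block-and-tackle MA = number of supporting rope parts = 7.
Lever MA = effort arm / load arm = 4.16/1.87 = 2.2246.
Wheel-and-axle MA = R/r = 94.8/8.8 = 10.773.
Combined ideal MA = 3.5806 × 7 × 2.2246 × 10.773 = 600.67.
Actual MA = 600.67 × 0.70 = 420.47.
Effort = load / actual MA = 2801 / 420.47 = 6.6616 N.

6.66 N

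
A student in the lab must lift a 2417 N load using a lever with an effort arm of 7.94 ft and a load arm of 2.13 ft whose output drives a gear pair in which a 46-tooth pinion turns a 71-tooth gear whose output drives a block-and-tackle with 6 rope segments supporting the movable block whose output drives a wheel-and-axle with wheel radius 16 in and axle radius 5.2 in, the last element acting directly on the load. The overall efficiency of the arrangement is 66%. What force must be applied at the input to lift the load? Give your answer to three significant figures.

Lever MA = effort arm / load arm = 7.94/2.13 = 3.7277.
Gear pair MA = 71/46 = 1.5435.
Block-and-tackle MA = number of supporting rope parts = 6.
Wheel-and-axle MA = R/r = 16/5.2 = 3.0769.
Combined ideal MA = 3.7277 × 1.5435 × 6 × 3.0769 = 106.22.
Actual MA = 106.22 × 0.66 = 70.106.
Effort = load / actual MA = 2417 / 70.106 = 34.477 N.

34.5 N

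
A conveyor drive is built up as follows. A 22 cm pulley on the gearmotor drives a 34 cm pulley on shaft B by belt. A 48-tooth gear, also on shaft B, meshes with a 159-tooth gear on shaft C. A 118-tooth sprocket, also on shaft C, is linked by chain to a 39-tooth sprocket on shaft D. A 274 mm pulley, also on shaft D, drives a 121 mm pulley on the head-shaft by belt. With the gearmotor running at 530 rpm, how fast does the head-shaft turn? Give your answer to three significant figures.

709 rpm

the gearmotor → shaft B (belt, 34/22): 530 ÷ 1.5455 = 342.94 rpm
shaft B → shaft C (gear mesh, 159/48): 342.94 ÷ 3.3125 = 103.53 rpm
shaft C → shaft D (chain, 39/118): 103.53 ÷ 0.33051 = 313.24 rpm
shaft D → the head-shaft (belt, 121/274): 313.24 ÷ 0.44161 = 709.33 rpm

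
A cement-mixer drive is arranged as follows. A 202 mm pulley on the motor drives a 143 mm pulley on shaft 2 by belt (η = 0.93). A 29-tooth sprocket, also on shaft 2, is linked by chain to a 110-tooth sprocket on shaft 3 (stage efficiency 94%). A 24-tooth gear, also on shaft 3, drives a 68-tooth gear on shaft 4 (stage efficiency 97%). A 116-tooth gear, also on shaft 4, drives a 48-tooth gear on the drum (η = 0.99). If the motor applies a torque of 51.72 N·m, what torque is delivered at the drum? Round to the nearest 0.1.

belt 143/202 = 0.70792 → τ = 51.72·0.70792·0.93 = 34.051 N·m
chain 110/29 = 3.7931 → τ = 34.051·3.7931·0.94 = 121.41 N·m
gear mesh 68/24 = 2.8333 → τ = 121.41·2.8333·0.97 = 333.67 N·m
gear mesh 48/116 = 0.41379 → τ = 333.67·0.41379·0.99 = 136.69 N·m

136.7 N·m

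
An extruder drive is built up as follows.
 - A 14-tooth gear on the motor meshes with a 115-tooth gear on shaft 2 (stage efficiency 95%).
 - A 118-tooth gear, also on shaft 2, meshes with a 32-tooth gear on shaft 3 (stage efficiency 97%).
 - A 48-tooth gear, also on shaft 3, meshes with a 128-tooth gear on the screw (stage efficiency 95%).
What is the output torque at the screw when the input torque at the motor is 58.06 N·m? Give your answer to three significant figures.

302 N·m

Gear mesh: ratio = 115/14 = 8.2143; torque at shaft 2 = 58.06 × 8.2143 × 0.95 = 453.08 N·m.
Gear mesh: ratio = 32/118 = 0.27119; torque at shaft 3 = 453.08 × 0.27119 × 0.97 = 119.18 N·m.
Gear mesh: ratio = 128/48 = 2.6667; torque at the screw = 119.18 × 2.6667 × 0.95 = 301.93 N·m.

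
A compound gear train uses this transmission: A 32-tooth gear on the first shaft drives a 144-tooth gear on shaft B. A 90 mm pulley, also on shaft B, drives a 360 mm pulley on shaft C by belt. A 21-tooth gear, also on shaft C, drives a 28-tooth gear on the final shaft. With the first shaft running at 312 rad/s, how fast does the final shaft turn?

the first shaft → shaft B (gear mesh, 144/32): 312 ÷ 4.5 = 69.333 rad/s
shaft B → shaft C (belt, 360/90): 69.333 ÷ 4 = 17.333 rad/s
shaft C → the final shaft (gear mesh, 28/21): 17.333 ÷ 1.3333 = 13 rad/s

13 rad/s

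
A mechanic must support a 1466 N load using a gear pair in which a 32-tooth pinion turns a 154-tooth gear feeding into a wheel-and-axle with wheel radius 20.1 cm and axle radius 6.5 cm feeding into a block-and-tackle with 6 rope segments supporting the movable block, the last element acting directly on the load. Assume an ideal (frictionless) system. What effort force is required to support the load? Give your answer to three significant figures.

16.4 N

Gear pair MA = 154/32 = 4.8125.
Wheel-and-axle MA = R/r = 20.1/6.5 = 3.0923.
Block-and-tackle MA = number of supporting rope parts = 6.
Combined ideal MA = 4.8125 × 3.0923 × 6 = 89.29.
Effort = load / MA = 1466 / 89.29 = 16.418 N.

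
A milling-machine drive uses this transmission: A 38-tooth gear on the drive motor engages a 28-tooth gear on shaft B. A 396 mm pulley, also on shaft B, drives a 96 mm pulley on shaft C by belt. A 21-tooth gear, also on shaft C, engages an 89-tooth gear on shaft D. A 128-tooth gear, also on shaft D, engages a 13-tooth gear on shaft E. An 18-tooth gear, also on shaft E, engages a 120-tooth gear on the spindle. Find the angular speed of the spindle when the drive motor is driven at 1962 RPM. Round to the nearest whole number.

the drive motor → shaft B (gear mesh, 28/38): 1962 ÷ 0.73684 = 2662.7 RPM
shaft B → shaft C (belt, 96/396): 2662.7 ÷ 0.24242 = 10984 RPM
shaft C → shaft D (gear mesh, 89/21): 10984 ÷ 4.2381 = 2591.7 RPM
shaft D → shaft E (gear mesh, 13/128): 2591.7 ÷ 0.10156 = 25518 RPM
shaft E → the spindle (gear mesh, 120/18): 25518 ÷ 6.6667 = 3827.7 RPM

3828 RPM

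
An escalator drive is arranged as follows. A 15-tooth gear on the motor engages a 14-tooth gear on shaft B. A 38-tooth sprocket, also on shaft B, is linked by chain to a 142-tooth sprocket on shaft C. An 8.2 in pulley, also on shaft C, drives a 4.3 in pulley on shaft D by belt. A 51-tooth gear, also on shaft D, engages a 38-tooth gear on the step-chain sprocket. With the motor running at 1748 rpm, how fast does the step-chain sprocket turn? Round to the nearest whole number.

1283 rpm

the motor → shaft B (gear mesh, 14/15): 1748 ÷ 0.93333 = 1872.9 rpm
shaft B → shaft C (chain, 142/38): 1872.9 ÷ 3.7368 = 501.19 rpm
shaft C → shaft D (belt, 4.3/8.2): 501.19 ÷ 0.52439 = 955.75 rpm
shaft D → the step-chain sprocket (gear mesh, 38/51): 955.75 ÷ 0.7451 = 1282.7 rpm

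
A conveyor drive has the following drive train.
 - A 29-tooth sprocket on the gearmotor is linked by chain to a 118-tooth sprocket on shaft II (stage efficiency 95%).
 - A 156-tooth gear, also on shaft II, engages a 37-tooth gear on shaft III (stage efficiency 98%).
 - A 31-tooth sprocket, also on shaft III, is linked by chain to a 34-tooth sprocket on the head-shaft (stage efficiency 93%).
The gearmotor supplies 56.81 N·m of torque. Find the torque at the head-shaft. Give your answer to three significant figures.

Chain: ratio = 118/29 = 4.069; torque at shaft II = 56.81 × 4.069 × 0.95 = 219.6 N·m.
Gear mesh: ratio = 37/156 = 0.23718; torque at shaft III = 219.6 × 0.23718 × 0.98 = 51.043 N·m.
Chain: ratio = 34/31 = 1.0968; torque at the head-shaft = 51.043 × 1.0968 × 0.93 = 52.064 N·m.

52.1 N·m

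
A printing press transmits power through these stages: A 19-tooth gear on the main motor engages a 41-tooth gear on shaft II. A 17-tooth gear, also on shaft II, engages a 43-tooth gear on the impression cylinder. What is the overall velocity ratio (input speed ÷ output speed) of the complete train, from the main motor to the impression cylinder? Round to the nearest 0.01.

5.46

Each stage contributes driven/driver: gear mesh 41/19 = 2.1579, gear mesh 43/17 = 2.5294.
Overall: 2.1579 × 2.5294 = 5.4582.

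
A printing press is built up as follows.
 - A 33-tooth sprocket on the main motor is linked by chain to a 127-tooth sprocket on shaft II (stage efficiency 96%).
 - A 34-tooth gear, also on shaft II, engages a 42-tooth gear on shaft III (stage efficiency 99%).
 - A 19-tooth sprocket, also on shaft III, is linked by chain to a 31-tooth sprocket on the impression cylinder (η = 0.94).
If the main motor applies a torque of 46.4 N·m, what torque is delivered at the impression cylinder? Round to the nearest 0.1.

chain 127/33 = 3.8485 → τ = 46.4·3.8485·0.96 = 171.43 N·m
gear mesh 42/34 = 1.2353 → τ = 171.43·1.2353·0.99 = 209.65 N·m
chain 31/19 = 1.6316 → τ = 209.65·1.6316·0.94 = 321.53 N·m

321.5 N·m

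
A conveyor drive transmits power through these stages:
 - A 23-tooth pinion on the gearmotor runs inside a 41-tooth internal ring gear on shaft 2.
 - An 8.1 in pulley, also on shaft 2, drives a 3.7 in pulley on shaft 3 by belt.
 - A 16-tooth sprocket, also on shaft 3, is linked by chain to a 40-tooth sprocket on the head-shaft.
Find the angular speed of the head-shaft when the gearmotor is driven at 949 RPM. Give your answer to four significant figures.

internal gear 41/23 = 1.7826 → 949/1.7826 = 532.37 RPM
belt 3.7/8.1 = 0.45679 → 532.37/0.45679 = 1165.4 RPM
chain 40/16 = 2.5 → 1165.4/2.5 = 466.18 RPM

466.2 RPM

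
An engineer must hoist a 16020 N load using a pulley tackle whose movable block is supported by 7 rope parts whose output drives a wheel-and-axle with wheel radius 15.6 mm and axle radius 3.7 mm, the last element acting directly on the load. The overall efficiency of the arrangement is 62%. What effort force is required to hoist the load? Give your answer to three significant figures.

875 N

Block-and-tackle MA = number of supporting rope parts = 7.
Wheel-and-axle MA = R/r = 15.6/3.7 = 4.2162.
Combined ideal MA = 7 × 4.2162 = 29.514.
Actual MA = 29.514 × 0.62 = 18.298.
Effort = load / actual MA = 16020 / 18.298 = 875.49 N.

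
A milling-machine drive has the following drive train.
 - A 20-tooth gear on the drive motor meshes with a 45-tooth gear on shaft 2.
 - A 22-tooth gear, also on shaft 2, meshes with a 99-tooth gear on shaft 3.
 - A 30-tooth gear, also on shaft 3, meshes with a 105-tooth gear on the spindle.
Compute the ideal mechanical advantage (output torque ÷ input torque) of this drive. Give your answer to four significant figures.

35.44

Each stage contributes driven/driver: gear mesh 45/20 = 2.25, gear mesh 99/22 = 4.5, gear mesh 105/30 = 3.5.
Overall: 2.25 × 4.5 × 3.5 = 35.438.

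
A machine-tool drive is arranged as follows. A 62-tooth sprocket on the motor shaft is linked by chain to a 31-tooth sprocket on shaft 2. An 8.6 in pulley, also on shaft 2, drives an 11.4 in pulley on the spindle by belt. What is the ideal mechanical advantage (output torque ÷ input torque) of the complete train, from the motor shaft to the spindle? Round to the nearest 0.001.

Each stage contributes driven/driver: chain 31/62 = 0.5, belt 11.4/8.6 = 1.3256.
Overall: 0.5 × 1.3256 = 0.66279.

0.663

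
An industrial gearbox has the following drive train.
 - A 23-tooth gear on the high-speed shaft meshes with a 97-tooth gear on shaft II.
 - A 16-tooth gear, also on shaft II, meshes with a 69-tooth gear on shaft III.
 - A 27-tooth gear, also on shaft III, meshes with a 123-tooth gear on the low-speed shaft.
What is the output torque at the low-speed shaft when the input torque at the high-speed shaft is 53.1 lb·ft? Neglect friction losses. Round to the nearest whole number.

4400 lb·ft

Gear mesh: ratio = 97/23 = 4.2174; torque at shaft II = 53.1 × 4.2174 = 223.94 lb·ft.
Gear mesh: ratio = 69/16 = 4.3125; torque at shaft III = 223.94 × 4.3125 = 965.76 lb·ft.
Gear mesh: ratio = 123/27 = 4.5556; torque at the low-speed shaft = 965.76 × 4.5556 = 4399.6 lb·ft.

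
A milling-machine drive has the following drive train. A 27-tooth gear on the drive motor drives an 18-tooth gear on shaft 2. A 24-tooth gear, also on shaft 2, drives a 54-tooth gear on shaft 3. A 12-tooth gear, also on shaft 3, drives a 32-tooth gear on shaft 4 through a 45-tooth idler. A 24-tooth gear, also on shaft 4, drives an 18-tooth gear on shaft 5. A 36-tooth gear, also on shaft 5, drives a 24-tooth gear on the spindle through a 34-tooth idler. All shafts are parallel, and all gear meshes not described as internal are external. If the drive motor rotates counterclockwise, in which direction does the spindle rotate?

the drive motor → shaft 2: external mesh, 1 reversal → CW.
shaft 2 → shaft 3: external mesh, 1 reversal → CCW.
shaft 3 → shaft 4: driver → idler → driven is 2 external meshes, 2 reversals → CCW.
shaft 4 → shaft 5: external mesh, 1 reversal → CW.
shaft 5 → the spindle: driver → idler → driven is 2 external meshes, 2 reversals → CW.
7 reversals in total — an odd number — so the spindle turns opposite to the drive motor.

clockwise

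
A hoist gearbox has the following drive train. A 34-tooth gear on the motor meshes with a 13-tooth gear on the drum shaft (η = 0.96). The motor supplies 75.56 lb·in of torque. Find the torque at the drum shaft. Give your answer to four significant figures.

gear mesh 13/34 = 0.38235 → τ = 75.56·0.38235·0.96 = 27.735 lb·in

27.73 lb·in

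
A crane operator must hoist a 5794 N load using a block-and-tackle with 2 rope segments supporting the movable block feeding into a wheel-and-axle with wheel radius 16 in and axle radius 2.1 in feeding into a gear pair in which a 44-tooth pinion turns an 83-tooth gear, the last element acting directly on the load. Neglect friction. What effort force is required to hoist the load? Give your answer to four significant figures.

201.6 N

Block-and-tackle MA = number of supporting rope parts = 2.
Wheel-and-axle MA = R/r = 16/2.1 = 7.619.
Gear pair MA = 83/44 = 1.8864.
Combined ideal MA = 2 × 7.619 × 1.8864 = 28.745.
Effort = load / MA = 5794 / 28.745 = 201.57 N.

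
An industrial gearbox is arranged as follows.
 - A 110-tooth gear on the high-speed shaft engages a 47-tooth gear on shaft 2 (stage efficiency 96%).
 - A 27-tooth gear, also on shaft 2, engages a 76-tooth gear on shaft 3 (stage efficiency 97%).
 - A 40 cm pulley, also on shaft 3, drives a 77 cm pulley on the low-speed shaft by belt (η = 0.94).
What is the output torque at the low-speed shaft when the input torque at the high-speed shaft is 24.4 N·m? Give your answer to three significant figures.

gear mesh 47/110 = 0.42727 → τ = 24.4·0.42727·0.96 = 10.008 N·m
gear mesh 76/27 = 2.8148 → τ = 10.008·2.8148·0.97 = 27.327 N·m
belt 77/40 = 1.925 → τ = 27.327·1.925·0.94 = 49.448 N·m

49.4 N·m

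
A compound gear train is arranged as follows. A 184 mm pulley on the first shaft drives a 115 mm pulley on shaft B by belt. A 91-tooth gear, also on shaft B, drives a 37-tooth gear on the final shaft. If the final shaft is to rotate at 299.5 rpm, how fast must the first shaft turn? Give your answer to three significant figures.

76.1 rpm

Overall ratio R = 0.625 × 0.40659 = 0.25412.
Required input speed = output speed × R = 299.5 × 0.25412 = 76.109 rpm.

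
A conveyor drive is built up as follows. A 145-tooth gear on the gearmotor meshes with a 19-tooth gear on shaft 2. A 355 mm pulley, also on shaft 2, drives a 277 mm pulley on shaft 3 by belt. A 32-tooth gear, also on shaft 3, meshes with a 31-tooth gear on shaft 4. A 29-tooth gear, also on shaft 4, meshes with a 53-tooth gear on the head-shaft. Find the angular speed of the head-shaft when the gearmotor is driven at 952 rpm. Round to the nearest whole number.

the gearmotor → shaft 2 (gear mesh, 19/145): 952 ÷ 0.13103 = 7265.3 rpm
shaft 2 → shaft 3 (belt, 277/355): 7265.3 ÷ 0.78028 = 9311.1 rpm
shaft 3 → shaft 4 (gear mesh, 31/32): 9311.1 ÷ 0.96875 = 9611.4 rpm
shaft 4 → the head-shaft (gear mesh, 53/29): 9611.4 ÷ 1.8276 = 5259.1 rpm

5259 rpm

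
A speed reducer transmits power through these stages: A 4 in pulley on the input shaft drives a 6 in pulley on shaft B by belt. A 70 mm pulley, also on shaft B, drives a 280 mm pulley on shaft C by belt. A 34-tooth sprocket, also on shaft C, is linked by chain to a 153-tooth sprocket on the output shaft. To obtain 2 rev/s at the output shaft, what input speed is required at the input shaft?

Overall ratio R = 1.5 × 4 × 4.5 = 27.
Required input speed = output speed × R = 2 × 27 = 54 rev/s.

54 rev/s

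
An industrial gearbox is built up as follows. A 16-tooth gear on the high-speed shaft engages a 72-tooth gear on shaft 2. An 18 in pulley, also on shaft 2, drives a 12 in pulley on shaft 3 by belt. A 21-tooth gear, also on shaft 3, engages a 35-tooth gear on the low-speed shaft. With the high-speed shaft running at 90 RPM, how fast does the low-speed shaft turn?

18 RPM

the high-speed shaft → shaft 2 (gear mesh, 72/16): 90 ÷ 4.5 = 20 RPM
shaft 2 → shaft 3 (belt, 12/18): 20 ÷ 0.66667 = 30 RPM
shaft 3 → the low-speed shaft (gear mesh, 35/21): 30 ÷ 1.6667 = 18 RPM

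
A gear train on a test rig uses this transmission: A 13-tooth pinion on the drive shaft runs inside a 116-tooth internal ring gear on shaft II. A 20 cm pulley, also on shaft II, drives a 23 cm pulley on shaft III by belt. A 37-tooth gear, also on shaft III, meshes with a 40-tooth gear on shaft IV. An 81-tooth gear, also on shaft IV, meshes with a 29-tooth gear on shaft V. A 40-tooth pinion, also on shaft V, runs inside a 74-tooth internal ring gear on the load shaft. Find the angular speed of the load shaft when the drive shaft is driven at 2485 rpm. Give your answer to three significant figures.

338 rpm

Internal gear: ratio = 116/13 = 8.9231, so shaft II turns at 2485 / 8.9231 = 278.49 rpm.
Belt: ratio = 23/20 = 1.15, so shaft III turns at 278.49 / 1.15 = 242.17 rpm.
Gear mesh: ratio = 40/37 = 1.0811, so shaft IV turns at 242.17 / 1.0811 = 224 rpm.
Gear mesh: ratio = 29/81 = 0.35802, so shaft V turns at 224 / 0.35802 = 625.67 rpm.
Internal gear: ratio = 74/40 = 1.85, so the load shaft turns at 625.67 / 1.85 = 338.2 rpm.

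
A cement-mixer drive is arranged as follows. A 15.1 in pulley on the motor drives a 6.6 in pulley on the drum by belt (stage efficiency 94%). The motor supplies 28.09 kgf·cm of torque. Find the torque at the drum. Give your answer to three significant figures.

11.5 kgf·cm

Belt: ratio = 6.6/15.1 = 0.43709; torque at the drum = 28.09 × 0.43709 × 0.94 = 11.541 kgf·cm.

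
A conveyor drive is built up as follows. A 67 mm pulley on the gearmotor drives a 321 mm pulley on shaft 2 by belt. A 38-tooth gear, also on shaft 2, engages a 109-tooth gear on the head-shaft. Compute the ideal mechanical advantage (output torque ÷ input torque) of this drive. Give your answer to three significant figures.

13.7

Each stage contributes driven/driver: belt 321/67 = 4.791, gear mesh 109/38 = 2.8684.
Overall: 4.791 × 2.8684 = 13.743.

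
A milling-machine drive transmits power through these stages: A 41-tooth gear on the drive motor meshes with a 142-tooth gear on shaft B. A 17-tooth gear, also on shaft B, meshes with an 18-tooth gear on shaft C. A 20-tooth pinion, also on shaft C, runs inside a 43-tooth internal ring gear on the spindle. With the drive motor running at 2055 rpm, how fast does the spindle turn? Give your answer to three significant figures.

261 rpm

Gear mesh: ratio = 142/41 = 3.4634, so shaft B turns at 2055 / 3.4634 = 593.35 rpm.
Gear mesh: ratio = 18/17 = 1.0588, so shaft C turns at 593.35 / 1.0588 = 560.38 rpm.
Internal gear: ratio = 43/20 = 2.15, so the spindle turns at 560.38 / 2.15 = 260.64 rpm.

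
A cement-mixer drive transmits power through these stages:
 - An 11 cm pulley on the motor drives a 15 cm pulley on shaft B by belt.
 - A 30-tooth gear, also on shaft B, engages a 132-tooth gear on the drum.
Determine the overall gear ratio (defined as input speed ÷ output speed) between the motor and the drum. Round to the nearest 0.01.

6.00

Each stage contributes driven/driver: belt 15/11 = 1.3636, gear mesh 132/30 = 4.4.
Overall: 1.3636 × 4.4 = 6.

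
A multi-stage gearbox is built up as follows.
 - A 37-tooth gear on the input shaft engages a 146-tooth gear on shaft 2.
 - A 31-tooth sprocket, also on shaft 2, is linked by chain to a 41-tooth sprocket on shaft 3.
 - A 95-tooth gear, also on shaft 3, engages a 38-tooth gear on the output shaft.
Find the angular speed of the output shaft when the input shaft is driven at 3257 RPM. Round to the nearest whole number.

1560 RPM

Gear mesh: ratio = 146/37 = 3.9459, so shaft 2 turns at 3257 / 3.9459 = 825.4 RPM.
Chain: ratio = 41/31 = 1.3226, so shaft 3 turns at 825.4 / 1.3226 = 624.09 RPM.
Gear mesh: ratio = 38/95 = 0.4, so the output shaft turns at 624.09 / 0.4 = 1560.2 RPM.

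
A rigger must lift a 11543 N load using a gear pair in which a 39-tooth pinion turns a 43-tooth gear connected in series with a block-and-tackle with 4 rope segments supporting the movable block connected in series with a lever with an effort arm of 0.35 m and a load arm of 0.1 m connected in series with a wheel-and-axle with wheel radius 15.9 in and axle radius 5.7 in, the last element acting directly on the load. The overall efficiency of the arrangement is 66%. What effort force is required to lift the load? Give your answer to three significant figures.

Gear pair MA = 43/39 = 1.1026.
Block-and-tackle MA = number of supporting rope parts = 4.
Lever MA = effort arm / load arm = 0.35/0.1 = 3.5.
Wheel-and-axle MA = R/r = 15.9/5.7 = 2.7895.
Combined ideal MA = 1.1026 × 4 × 3.5 × 2.7895 = 43.058.
Actual MA = 43.058 × 0.66 = 28.418.
Effort = load / actual MA = 11543 / 28.418 = 406.18 N.

406 N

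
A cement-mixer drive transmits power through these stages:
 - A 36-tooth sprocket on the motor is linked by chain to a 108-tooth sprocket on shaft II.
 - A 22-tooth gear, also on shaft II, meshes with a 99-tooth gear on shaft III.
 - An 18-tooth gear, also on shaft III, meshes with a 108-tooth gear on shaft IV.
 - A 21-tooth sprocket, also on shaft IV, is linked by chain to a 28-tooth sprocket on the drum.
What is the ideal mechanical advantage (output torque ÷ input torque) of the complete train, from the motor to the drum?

108

Each stage contributes driven/driver: chain 108/36 = 3, gear mesh 99/22 = 4.5, gear mesh 108/18 = 6, chain 28/21 = 1.3333.
Overall: 3 × 4.5 × 6 × 1.3333 = 108.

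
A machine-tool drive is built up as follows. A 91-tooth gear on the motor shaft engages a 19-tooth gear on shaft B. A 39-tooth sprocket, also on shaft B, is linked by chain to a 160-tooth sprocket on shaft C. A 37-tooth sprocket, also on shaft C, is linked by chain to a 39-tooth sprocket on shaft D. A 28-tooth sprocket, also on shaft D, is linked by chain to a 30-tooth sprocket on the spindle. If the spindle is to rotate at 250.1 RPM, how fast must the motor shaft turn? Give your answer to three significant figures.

Overall ratio R = 0.20879 × 4.1026 × 1.0541 × 1.0714 = 0.96737.
Required input speed = output speed × R = 250.1 × 0.96737 = 241.94 RPM.

242 RPM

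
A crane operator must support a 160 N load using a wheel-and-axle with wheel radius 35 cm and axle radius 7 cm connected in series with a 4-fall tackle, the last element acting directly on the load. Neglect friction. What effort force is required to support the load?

Wheel-and-axle MA = R/r = 35/7 = 5.
Block-and-tackle MA = number of supporting rope parts = 4.
Combined ideal MA = 5 × 4 = 20.
Effort = load / MA = 160 / 20 = 8 N.

8 N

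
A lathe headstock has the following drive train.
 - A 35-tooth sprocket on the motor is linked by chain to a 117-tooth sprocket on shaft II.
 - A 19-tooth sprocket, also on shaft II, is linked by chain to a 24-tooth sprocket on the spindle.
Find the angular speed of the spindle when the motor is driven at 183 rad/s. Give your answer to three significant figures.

43.3 rad/s

Chain: ratio = 117/35 = 3.3429, so shaft II turns at 183 / 3.3429 = 54.744 rad/s.
Chain: ratio = 24/19 = 1.2632, so the spindle turns at 54.744 / 1.2632 = 43.339 rad/s.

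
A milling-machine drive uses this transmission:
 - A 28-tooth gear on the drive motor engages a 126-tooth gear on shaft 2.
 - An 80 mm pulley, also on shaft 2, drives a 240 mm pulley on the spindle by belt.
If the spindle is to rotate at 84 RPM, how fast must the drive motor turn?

1134 RPM

Overall ratio R = 4.5 × 3 = 13.5.
Required input speed = output speed × R = 84 × 13.5 = 1134 RPM.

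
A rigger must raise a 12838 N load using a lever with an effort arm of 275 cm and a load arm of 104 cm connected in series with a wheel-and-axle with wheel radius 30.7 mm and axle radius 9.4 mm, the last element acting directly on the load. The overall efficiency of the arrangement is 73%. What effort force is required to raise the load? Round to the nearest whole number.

Lever MA = effort arm / load arm = 275/104 = 2.6442.
Wheel-and-axle MA = R/r = 30.7/9.4 = 3.266.
Combined ideal MA = 2.6442 × 3.266 = 8.6359.
Actual MA = 8.6359 × 0.73 = 6.3042.
Effort = load / actual MA = 12838 / 6.3042 = 2036.4 N.

2036 N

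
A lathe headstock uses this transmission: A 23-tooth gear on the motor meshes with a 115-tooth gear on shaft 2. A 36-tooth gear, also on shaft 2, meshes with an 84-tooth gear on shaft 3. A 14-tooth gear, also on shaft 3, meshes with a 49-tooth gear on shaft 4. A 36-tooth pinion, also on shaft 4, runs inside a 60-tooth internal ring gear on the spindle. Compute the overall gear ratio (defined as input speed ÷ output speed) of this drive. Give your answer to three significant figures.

68.1

Each stage contributes driven/driver: gear mesh 115/23 = 5, gear mesh 84/36 = 2.3333, gear mesh 49/14 = 3.5, internal gear 60/36 = 1.6667.
Overall: 5 × 2.3333 × 3.5 × 1.6667 = 68.056.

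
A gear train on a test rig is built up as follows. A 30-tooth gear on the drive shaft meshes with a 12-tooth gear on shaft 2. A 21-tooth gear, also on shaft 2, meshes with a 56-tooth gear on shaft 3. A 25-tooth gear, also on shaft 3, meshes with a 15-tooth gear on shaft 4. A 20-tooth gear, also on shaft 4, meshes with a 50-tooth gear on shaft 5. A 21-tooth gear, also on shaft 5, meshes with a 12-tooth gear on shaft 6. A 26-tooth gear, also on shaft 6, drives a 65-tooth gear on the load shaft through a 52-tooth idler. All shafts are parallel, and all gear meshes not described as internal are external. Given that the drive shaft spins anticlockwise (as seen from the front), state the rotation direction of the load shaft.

the drive shaft → shaft 2: external mesh, 1 reversal → CW.
shaft 2 → shaft 3: external mesh, 1 reversal → CCW.
shaft 3 → shaft 4: external mesh, 1 reversal → CW.
shaft 4 → shaft 5: external mesh, 1 reversal → CCW.
shaft 5 → shaft 6: external mesh, 1 reversal → CW.
shaft 6 → the load shaft: driver → idler → driven is 2 external meshes, 2 reversals → CW.
7 reversals in total — an odd number — so the load shaft turns opposite to the drive shaft.

clockwise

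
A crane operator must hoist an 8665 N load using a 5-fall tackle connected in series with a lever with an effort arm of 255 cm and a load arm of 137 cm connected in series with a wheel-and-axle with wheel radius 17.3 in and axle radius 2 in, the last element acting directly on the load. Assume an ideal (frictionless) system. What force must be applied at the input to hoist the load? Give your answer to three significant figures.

Block-and-tackle MA = number of supporting rope parts = 5.
Lever MA = effort arm / load arm = 255/137 = 1.8613.
Wheel-and-axle MA = R/r = 17.3/2 = 8.65.
Combined ideal MA = 5 × 1.8613 × 8.65 = 80.502.
Effort = load / MA = 8665 / 80.502 = 107.64 N.

108 N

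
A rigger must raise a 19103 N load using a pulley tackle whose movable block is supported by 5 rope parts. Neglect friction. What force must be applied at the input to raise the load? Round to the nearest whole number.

3821 N

Block-and-tackle MA = number of supporting rope parts = 5.
Effort = load / MA = 19103 / 5 = 3820.6 N.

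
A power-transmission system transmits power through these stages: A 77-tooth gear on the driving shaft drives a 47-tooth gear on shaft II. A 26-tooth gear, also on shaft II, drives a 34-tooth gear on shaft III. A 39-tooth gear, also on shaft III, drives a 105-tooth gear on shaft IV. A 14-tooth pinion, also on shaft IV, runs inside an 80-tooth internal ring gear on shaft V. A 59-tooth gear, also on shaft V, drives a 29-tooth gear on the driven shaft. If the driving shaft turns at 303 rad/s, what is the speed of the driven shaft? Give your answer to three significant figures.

Gear mesh: ratio = 47/77 = 0.61039, so shaft II turns at 303 / 0.61039 = 496.4 rad/s.
Gear mesh: ratio = 34/26 = 1.3077, so shaft III turns at 496.4 / 1.3077 = 379.6 rad/s.
Gear mesh: ratio = 105/39 = 2.6923, so shaft IV turns at 379.6 / 2.6923 = 141 rad/s.
Internal gear: ratio = 80/14 = 5.7143, so shaft V turns at 141 / 5.7143 = 24.674 rad/s.
Gear mesh: ratio = 29/59 = 0.49153, so the driven shaft turns at 24.674 / 0.49153 = 50.199 rad/s.

50.2 rad/s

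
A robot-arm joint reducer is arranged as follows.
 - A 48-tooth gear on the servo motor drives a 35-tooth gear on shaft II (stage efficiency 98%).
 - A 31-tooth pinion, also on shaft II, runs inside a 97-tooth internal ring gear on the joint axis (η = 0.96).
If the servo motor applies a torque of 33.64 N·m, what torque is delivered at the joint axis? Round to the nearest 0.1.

72.2 N·m

Gear mesh: ratio = 35/48 = 0.72917; torque at shaft II = 33.64 × 0.72917 × 0.98 = 24.039 N·m.
Internal gear: ratio = 97/31 = 3.129; torque at the joint axis = 24.039 × 3.129 × 0.96 = 72.209 N·m.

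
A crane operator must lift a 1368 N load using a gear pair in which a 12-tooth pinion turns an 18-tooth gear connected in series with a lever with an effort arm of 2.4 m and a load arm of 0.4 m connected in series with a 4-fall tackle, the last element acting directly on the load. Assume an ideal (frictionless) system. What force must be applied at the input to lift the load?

Gear pair MA = 18/12 = 1.5.
Lever MA = effort arm / load arm = 2.4/0.4 = 6.
Block-and-tackle MA = number of supporting rope parts = 4.
Combined ideal MA = 1.5 × 6 × 4 = 36.
Effort = load / MA = 1368 / 36 = 38 N.

38 N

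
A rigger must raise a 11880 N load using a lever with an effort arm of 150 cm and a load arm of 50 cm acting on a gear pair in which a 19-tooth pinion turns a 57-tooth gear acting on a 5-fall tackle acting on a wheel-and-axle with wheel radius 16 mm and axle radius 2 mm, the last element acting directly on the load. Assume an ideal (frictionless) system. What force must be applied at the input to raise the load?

Lever MA = effort arm / load arm = 150/50 = 3.
Gear pair MA = 57/19 = 3.
Block-and-tackle MA = number of supporting rope parts = 5.
Wheel-and-axle MA = R/r = 16/2 = 8.
Combined ideal MA = 3 × 3 × 5 × 8 = 360.
Effort = load / MA = 11880 / 360 = 33 N.

33 N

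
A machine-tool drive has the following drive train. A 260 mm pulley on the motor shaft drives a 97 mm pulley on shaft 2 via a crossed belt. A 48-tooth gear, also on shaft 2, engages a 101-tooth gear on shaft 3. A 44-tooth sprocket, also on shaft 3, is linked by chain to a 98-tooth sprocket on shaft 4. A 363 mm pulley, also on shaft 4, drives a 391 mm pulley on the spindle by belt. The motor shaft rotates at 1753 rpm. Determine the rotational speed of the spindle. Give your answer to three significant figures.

the motor shaft → shaft 2 (belt, 97/260): 1753 ÷ 0.37308 = 4698.8 rpm
shaft 2 → shaft 3 (gear mesh, 101/48): 4698.8 ÷ 2.1042 = 2233.1 rpm
shaft 3 → shaft 4 (chain, 98/44): 2233.1 ÷ 2.2273 = 1002.6 rpm
shaft 4 → the spindle (belt, 391/363): 1002.6 ÷ 1.0771 = 930.81 rpm

931 rpm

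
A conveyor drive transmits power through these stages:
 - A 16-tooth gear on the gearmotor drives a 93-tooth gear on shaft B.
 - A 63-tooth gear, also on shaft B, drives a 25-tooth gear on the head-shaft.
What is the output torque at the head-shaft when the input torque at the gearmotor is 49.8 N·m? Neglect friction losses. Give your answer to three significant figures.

After the gear mesh (93/16): 49.8 × 5.8125 = 289.46 N·m
After the gear mesh (25/63): 289.46 × 0.39683 = 114.87 N·m

115 N·m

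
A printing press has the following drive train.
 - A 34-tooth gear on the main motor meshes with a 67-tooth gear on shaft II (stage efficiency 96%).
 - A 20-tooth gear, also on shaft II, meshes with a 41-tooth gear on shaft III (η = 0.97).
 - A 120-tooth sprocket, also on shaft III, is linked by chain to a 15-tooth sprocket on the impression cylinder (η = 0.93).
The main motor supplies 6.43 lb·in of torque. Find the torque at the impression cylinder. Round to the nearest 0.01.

After the gear mesh (67/34): 6.43 × 1.9706 × 0.96 = 12.164 lb·in
After the gear mesh (41/20): 12.164 × 2.05 × 0.97 = 24.188 lb·in
After the chain (15/120): 24.188 × 0.125 × 0.93 = 2.8119 lb·in

2.81 lb·in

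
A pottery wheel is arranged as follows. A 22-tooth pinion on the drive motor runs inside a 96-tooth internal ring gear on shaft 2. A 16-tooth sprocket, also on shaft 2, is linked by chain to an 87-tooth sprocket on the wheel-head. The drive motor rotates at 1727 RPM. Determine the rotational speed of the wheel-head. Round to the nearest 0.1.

72.8 RPM

internal gear 96/22 = 4.3636 → 1727/4.3636 = 395.77 RPM
chain 87/16 = 5.4375 → 395.77/5.4375 = 72.785 RPM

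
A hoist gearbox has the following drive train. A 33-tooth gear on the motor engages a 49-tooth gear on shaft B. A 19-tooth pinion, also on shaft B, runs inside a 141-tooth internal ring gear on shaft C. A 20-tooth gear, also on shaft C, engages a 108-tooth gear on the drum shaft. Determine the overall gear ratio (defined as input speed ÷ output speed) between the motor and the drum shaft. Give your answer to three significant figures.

Each stage contributes driven/driver: gear mesh 49/33 = 1.4848, internal gear 141/19 = 7.4211, gear mesh 108/20 = 5.4.
Overall: 1.4848 × 7.4211 × 5.4 = 59.503.

59.5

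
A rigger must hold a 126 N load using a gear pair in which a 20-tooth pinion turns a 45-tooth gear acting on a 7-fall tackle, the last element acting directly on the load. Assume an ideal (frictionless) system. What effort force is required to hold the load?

Gear pair MA = 45/20 = 2.25.
Block-and-tackle MA = number of supporting rope parts = 7.
Combined ideal MA = 2.25 × 7 = 15.75.
Effort = load / MA = 126 / 15.75 = 8 N.

8 N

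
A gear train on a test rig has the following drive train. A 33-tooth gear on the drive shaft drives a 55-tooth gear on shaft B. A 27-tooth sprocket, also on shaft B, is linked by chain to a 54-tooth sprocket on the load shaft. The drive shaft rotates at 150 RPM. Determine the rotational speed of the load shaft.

gear mesh 55/33 = 1.6667 → 150/1.6667 = 90 RPM
chain 54/27 = 2 → 90/2 = 45 RPM

45 RPM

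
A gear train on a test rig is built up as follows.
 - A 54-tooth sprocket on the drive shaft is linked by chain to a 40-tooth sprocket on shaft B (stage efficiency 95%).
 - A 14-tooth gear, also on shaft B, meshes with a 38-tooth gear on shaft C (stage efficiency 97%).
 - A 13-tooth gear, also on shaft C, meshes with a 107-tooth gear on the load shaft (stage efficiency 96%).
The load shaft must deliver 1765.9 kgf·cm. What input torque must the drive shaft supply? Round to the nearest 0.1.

120.6 kgf·cm

Overall ratio R = 0.74074 × 2.7143 × 8.2308 = 16.549; overall efficiency η = 0.95 × 0.97 × 0.96 = 0.8846.
Input torque = output torque / (R × η) = 1765.9 / (16.549 × 0.8846) = 120.62 kgf·cm.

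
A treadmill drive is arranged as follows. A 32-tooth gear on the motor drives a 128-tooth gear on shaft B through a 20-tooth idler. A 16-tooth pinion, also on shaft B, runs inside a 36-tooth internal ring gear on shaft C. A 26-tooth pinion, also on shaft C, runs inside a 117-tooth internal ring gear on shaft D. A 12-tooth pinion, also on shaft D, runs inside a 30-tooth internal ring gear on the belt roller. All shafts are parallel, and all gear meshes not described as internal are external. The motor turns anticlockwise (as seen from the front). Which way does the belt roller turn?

anticlockwise

the motor → shaft B: driver → idler → driven is 2 external meshes, 2 reversals → CCW.
shaft B → shaft C: internal mesh, same direction → CCW.
shaft C → shaft D: internal mesh, same direction → CCW.
shaft D → the belt roller: internal mesh, same direction → CCW.
2 reversals in total — an even number — so the belt roller turns the same way as the motor.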